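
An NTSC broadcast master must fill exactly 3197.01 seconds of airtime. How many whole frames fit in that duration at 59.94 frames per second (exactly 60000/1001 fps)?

191628 frames

Frames = 3197.01 × 60000/1001 = 191820600/1001 ≈ 191628.9710.
Complete frames: 191628.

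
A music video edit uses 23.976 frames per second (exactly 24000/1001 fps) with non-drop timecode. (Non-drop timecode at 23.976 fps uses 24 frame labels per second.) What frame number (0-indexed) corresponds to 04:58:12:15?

429423

Total seconds to the label: (4 × 3600 + 58 × 60 + 12) = 17892.
Frame index = 17892 × 24 + 15 = 429423.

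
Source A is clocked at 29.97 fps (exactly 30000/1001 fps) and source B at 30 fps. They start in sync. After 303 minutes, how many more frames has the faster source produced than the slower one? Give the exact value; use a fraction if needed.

545400/1001 frames

303 min = 18180 s.
A emits 30000/1001 × 18180 = 545400000/1001 frames; B emits 30 × 18180 = 545400.
Difference = 545400/1001 frames (≈ 544.8551); B is ahead of A.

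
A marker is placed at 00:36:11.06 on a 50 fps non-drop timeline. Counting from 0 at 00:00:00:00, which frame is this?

frame 108556

Total seconds to the label: (0 × 3600 + 36 × 60 + 11) = 2171.
Frame index = 2171 × 50 + 6 = 108556.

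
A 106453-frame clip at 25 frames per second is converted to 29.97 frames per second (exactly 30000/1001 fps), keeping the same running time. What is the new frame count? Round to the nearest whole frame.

127616 frames

Frames at target rate = 106453 × (30000/1001) / (25) = 127743600/1001 ≈ 127615.984.
Nearest whole frame: 127616.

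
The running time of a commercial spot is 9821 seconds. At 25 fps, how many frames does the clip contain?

245525 frames

Frames = 9821 × 25 = 245525.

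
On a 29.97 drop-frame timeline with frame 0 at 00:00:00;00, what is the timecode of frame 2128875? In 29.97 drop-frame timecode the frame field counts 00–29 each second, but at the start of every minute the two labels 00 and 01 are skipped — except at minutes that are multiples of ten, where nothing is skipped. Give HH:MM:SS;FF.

Each 10-minute DF block holds 10 × 60 × 30 − 9 × 2 = 17982 frames. 2128875 ÷ 17982 → 118 full blocks, remainder 6999.
Within the partial block the first minute is 1800 frames and each further minute 1798, so 3 further minute boundaries passed. Total skipped labels = 18 × 118 + 2 × 3 = 2130.
Non-drop label index = 2128875 + 2130 = 2131005; at 30 labels/s that is 19:43:53:15, i.e. DF 19:43:53;15.

19:43:53;15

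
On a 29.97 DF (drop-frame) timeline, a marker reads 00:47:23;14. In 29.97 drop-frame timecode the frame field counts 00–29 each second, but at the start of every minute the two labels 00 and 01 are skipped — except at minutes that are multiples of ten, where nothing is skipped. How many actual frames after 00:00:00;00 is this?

Complete 10-minute blocks: 4, each 17982 frames → 71928.
Remaining 7 whole minutes in the current block: 1800 + 6 × 1798 = 12588 frames.
Within the current minute: 23 × 30 + 14 − 2 = 702 (labels ;00/;01 skipped at this minute). Total = 71928 + 12588 + 702 = 85218.

85218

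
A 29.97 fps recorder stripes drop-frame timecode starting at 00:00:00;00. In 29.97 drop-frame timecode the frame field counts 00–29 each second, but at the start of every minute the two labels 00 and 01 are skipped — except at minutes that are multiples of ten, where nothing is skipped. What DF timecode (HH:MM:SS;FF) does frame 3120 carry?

Ten DF minutes hold 17982 frames, so frame 3120 lies in block 0 (frames 0–17981) with 3120 frames into that block.
The block's first minute is 1800 frames and the rest 1798 each; 3120 frames reaches minute 1, so 0 × 18 + 1 × 2 = 2 labels have been skipped so far.
Adding those back, label number 3120 + 2 = 3122 at 30 labels/s is 104 s + 2 f = 0 h 1 min 44 s frame 2, i.e. 00:01:44;02.

00:01:44;02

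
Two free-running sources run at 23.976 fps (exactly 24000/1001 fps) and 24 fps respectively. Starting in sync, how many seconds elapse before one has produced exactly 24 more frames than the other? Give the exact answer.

1001 seconds

The gap grows by |24 − 24000/1001| = 24/1001 frames per second.
Time for a 24-frame gap: 24 ÷ (24/1001) = 1001 s.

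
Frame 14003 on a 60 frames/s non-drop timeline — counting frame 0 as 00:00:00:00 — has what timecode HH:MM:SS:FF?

14003 ÷ 60 = 233 full seconds, remainder 23 frames.
233 s = 0 h 3 min 53 s.
Timecode: 00:03:53:23.

00:03:53:23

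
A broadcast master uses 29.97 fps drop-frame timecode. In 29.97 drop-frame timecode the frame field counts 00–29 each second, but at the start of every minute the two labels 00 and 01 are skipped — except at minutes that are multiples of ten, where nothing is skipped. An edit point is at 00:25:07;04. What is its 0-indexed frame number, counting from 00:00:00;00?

45168

As if non-drop at 30 labels/s: (0 × 3600 + 25 × 60 + 7) × 30 + 4 = 45214.
Minute boundaries passed: 25; those not divisible by 10: 25 − 2 = 23; dropped labels = 2 × 23 = 46.
Actual frame index = 45214 − 46 = 45168.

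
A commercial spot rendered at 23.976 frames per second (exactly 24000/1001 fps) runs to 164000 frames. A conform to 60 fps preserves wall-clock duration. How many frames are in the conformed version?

Target frames = source frames × (target rate / source rate) = 164000 × (60)/(24000/1001) = 164000 × 1001/400 = 410410.

410410 frames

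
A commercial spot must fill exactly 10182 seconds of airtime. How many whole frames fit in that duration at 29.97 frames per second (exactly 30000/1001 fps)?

Frames = 10182 × 30000/1001 = 305460000/1001 ≈ 305154.8452.
Complete frames: 305154.

305154 frames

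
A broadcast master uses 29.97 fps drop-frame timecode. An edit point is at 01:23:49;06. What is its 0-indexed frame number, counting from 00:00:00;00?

Complete 10-minute blocks: 8, each 17982 frames → 143856.
Remaining 3 whole minutes in the current block: 1800 + 2 × 1798 = 5396 frames.
Within the current minute: 49 × 30 + 6 − 2 = 1474 (labels ;00/;01 skipped at this minute). Total = 143856 + 5396 + 1474 = 150726.

150726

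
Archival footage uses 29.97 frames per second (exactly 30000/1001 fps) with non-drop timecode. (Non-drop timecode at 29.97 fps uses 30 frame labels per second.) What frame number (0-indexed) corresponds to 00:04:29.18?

Total seconds to the label: (0 × 3600 + 4 × 60 + 29) = 269.
Frame index = 269 × 30 + 18 = 8088.

frame 8088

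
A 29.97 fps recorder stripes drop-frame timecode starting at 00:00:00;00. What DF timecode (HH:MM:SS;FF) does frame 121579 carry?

01:07:36;21

Ten DF minutes hold 17982 frames, so frame 121579 lies in block 6 (frames 107892–125873) with 13687 frames into that block.
The block's first minute is 1800 frames and the rest 1798 each; 13687 frames reaches minute 7, so 6 × 18 + 7 × 2 = 122 labels have been skipped so far.
Adding those back, label number 121579 + 122 = 121701 at 30 labels/s is 4056 s + 21 f = 1 h 7 min 36 s frame 21, i.e. 01:07:36;21.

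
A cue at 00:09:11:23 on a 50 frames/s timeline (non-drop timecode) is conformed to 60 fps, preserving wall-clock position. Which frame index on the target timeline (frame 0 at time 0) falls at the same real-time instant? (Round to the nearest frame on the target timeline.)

Source frame index: (0×3600 + 9×60 + 11) × 50 + 23 = 27573.
Real time: 27573 / (50) = 27573/50 s.
Target frame: (27573/50) × (60) = 165438/5 ≈ 33087.600 → 33088.

frame 33088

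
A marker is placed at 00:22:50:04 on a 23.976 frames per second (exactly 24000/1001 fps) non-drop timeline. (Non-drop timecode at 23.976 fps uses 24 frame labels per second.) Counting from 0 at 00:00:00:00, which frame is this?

frame 32884

Total seconds to the label: (0 × 3600 + 22 × 60 + 50) = 1370.
Frame index = 1370 × 24 + 4 = 32884.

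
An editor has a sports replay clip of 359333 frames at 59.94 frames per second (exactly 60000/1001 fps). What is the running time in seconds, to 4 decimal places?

5994.8722 seconds

Running time = 359333 × 1001/60000 = 359692333/60000 s ≈ 5994.8722 s.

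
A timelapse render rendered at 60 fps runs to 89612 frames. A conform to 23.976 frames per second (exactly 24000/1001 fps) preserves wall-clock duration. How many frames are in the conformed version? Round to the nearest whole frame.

35809 frames

Frames at target rate = 89612 × (24000/1001) / (60) = 35844800/1001 ≈ 35808.991.
Nearest whole frame: 35809.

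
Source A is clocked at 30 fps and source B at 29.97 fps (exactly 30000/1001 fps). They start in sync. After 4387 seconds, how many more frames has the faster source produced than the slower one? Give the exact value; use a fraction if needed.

131610/1001 frames

A emits 30 × 4387 = 131610 frames; B emits 30000/1001 × 4387 = 131610000/1001.
Difference = 131610/1001 frames (≈ 131.4785); B is behind A.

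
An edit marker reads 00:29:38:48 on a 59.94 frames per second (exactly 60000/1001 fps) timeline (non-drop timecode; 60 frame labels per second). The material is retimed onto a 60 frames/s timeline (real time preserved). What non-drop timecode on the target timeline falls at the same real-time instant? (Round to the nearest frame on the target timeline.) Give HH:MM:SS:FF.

00:29:40:35

Source frame index: (0×3600 + 29×60 + 38) × 60 + 48 = 106728.
Real time: 106728 / (60000/1001) = 4451447/2500 s.
Target frame: (4451447/2500) × (60) = 13354341/125 ≈ 106834.728 → 106835.
At 60 labels/s: frame 106835 → 00:29:40:35.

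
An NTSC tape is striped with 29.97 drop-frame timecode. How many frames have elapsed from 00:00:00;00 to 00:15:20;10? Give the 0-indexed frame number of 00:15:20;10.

27582

As if non-drop at 30 labels/s: (0 × 3600 + 15 × 60 + 20) × 30 + 10 = 27610.
Minute boundaries passed: 15; those not divisible by 10: 15 − 1 = 14; dropped labels = 2 × 14 = 28.
Actual frame index = 27610 − 28 = 27582.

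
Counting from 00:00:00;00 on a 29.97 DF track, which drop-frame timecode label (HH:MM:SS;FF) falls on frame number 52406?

00:29:08;20

Ten DF minutes hold 17982 frames, so frame 52406 lies in block 2 (frames 35964–53945) with 16442 frames into that block.
The block's first minute is 1800 frames and the rest 1798 each; 16442 frames reaches minute 9, so 2 × 18 + 9 × 2 = 54 labels have been skipped so far.
Adding those back, label number 52406 + 54 = 52460 at 30 labels/s is 1748 s + 20 f = 0 h 29 min 8 s frame 20, i.e. 00:29:08;20.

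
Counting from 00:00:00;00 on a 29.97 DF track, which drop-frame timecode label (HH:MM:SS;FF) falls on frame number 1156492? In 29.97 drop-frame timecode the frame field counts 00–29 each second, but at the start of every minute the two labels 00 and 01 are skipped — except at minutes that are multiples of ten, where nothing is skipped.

10:43:08;10

Ten DF minutes hold 17982 frames, so frame 1156492 lies in block 64 (frames 1150848–1168829) with 5644 frames into that block.
The block's first minute is 1800 frames and the rest 1798 each; 5644 frames reaches minute 3, so 64 × 18 + 3 × 2 = 1158 labels have been skipped so far.
Adding those back, label number 1156492 + 1158 = 1157650 at 30 labels/s is 38588 s + 10 f = 10 h 43 min 8 s frame 10, i.e. 10:43:08;10.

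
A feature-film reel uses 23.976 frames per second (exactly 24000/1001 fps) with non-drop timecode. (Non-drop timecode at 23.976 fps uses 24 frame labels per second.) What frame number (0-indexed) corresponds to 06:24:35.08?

Total seconds to the label: (6 × 3600 + 24 × 60 + 35) = 23075.
Frame index = 23075 × 24 + 8 = 553808.

frame 553808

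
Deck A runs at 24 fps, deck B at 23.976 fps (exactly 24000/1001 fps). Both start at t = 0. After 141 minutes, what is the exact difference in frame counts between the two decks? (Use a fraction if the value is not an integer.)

203040/1001 frames

141 min = 8460 s.
A emits 24 × 8460 = 203040 frames; B emits 24000/1001 × 8460 = 203040000/1001.
Difference = 203040/1001 frames (≈ 202.8372); B is behind A.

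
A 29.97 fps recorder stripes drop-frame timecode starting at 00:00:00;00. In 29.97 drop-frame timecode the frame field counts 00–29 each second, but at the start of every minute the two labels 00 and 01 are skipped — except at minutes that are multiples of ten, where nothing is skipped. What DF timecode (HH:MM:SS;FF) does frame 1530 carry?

Each 10-minute DF block holds 10 × 60 × 30 − 9 × 2 = 17982 frames. 1530 ÷ 17982 → 0 full blocks, remainder 1530.
Within the partial block the first minute is 1800 frames and each further minute 1798, so 0 further minute boundaries passed. Total skipped labels = 18 × 0 + 2 × 0 = 0.
Non-drop label index = 1530 + 0 = 1530; at 30 labels/s that is 00:00:51:00, i.e. DF 00:00:51;00.

00:00:51;00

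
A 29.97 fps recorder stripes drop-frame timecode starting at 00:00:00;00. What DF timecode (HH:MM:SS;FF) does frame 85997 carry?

Each 10-minute DF block holds 10 × 60 × 30 − 9 × 2 = 17982 frames. 85997 ÷ 17982 → 4 full blocks, remainder 14069.
Within the partial block the first minute is 1800 frames and each further minute 1798, so 7 further minute boundaries passed. Total skipped labels = 18 × 4 + 2 × 7 = 86.
Non-drop label index = 85997 + 86 = 86083; at 30 labels/s that is 00:47:49:13, i.e. DF 00:47:49;13.

00:47:49;13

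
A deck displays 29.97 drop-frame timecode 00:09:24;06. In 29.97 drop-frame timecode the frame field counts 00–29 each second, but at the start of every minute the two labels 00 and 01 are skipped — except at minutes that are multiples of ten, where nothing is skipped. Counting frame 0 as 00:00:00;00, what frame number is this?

16908

As if non-drop at 30 labels/s: (0 × 3600 + 9 × 60 + 24) × 30 + 6 = 16926.
Minute boundaries passed: 9; those not divisible by 10: 9 − 0 = 9; dropped labels = 2 × 9 = 18.
Actual frame index = 16926 − 18 = 16908.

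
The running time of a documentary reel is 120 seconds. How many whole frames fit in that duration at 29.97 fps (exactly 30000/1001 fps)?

3596 frames

Frames = 120 × 30000/1001 = 3600000/1001 ≈ 3596.4036.
Complete frames: 3596.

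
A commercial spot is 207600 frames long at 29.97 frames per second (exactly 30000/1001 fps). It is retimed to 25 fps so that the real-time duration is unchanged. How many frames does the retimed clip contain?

Target frames = source frames × (target rate / source rate) = 207600 × (25)/(30000/1001) = 207600 × 1001/1200 = 173173.

173173 frames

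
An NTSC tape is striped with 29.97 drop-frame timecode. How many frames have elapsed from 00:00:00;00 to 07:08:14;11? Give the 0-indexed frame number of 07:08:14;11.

770059

As if non-drop at 30 labels/s: (7 × 3600 + 8 × 60 + 14) × 30 + 11 = 770831.
Minute boundaries passed: 428; those not divisible by 10: 428 − 42 = 386; dropped labels = 2 × 386 = 772.
Actual frame index = 770831 − 772 = 770059.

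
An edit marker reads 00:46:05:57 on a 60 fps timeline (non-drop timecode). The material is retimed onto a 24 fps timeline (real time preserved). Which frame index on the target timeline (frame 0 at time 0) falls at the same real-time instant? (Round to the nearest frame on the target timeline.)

Source frame index: (0×3600 + 46×60 + 5) × 60 + 57 = 165957.
Real time: 165957 / (60) = 55319/20 s.
Target frame: (55319/20) × (24) = 331914/5 ≈ 66382.800 → 66383.

frame 66383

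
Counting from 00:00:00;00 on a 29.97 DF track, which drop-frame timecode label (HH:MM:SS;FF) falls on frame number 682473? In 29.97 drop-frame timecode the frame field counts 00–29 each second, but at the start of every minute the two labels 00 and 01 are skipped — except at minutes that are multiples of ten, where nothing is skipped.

Each 10-minute DF block holds 10 × 60 × 30 − 9 × 2 = 17982 frames. 682473 ÷ 17982 → 37 full blocks, remainder 17139.
Within the partial block the first minute is 1800 frames and each further minute 1798, so 9 further minute boundaries passed. Total skipped labels = 18 × 37 + 2 × 9 = 684.
Non-drop label index = 682473 + 684 = 683157; at 30 labels/s that is 06:19:31:27, i.e. DF 06:19:31;27.

06:19:31;27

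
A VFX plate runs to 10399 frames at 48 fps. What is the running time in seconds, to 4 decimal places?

216.6458 seconds

Running time = 10399 × 1/48 = 10399/48 s ≈ 216.6458 s.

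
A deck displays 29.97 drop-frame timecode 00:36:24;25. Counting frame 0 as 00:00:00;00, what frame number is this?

Complete 10-minute blocks: 3, each 17982 frames → 53946.
Remaining 6 whole minutes in the current block: 1800 + 5 × 1798 = 10790 frames.
Within the current minute: 24 × 30 + 25 − 2 = 743 (labels ;00/;01 skipped at this minute). Total = 53946 + 10790 + 743 = 65479.

65479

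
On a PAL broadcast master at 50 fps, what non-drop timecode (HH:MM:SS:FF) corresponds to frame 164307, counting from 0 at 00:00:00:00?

00:54:46:07

164307 ÷ 50 = 3286 full seconds, remainder 7 frames.
3286 s = 0 h 54 min 46 s.
Timecode: 00:54:46:07.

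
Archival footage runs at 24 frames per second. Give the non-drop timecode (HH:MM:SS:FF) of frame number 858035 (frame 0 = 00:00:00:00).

09:55:51:11

858035 ÷ 24 = 35751 full seconds, remainder 11 frames.
35751 s = 9 h 55 min 51 s.
Timecode: 09:55:51:11.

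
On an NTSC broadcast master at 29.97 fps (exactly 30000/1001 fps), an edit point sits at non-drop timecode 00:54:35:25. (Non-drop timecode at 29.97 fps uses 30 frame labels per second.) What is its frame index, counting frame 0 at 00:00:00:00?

frame 98275

Total seconds to the label: (0 × 3600 + 54 × 60 + 35) = 3275.
Frame index = 3275 × 30 + 25 = 98275.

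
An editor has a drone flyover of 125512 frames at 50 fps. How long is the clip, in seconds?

2510.24 seconds

Running time = 125512 / (50) = 2510.24 s.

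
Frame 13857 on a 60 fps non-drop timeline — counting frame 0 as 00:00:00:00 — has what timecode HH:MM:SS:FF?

13857 ÷ 60 = 230 full seconds, remainder 57 frames.
230 s = 0 h 3 min 50 s.
Timecode: 00:03:50:57.

00:03:50:57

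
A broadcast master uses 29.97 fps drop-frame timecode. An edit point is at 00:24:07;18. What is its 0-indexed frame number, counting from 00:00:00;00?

43384

Complete 10-minute blocks: 2, each 17982 frames → 35964.
Remaining 4 whole minutes in the current block: 1800 + 3 × 1798 = 7194 frames.
Within the current minute: 7 × 30 + 18 − 2 = 226 (labels ;00/;01 skipped at this minute). Total = 35964 + 7194 + 226 = 43384.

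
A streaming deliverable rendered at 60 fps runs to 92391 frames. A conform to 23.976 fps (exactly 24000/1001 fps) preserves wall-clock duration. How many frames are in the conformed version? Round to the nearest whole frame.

Frames at target rate = 92391 × (24000/1001) / (60) = 2842800/77 ≈ 36919.481.
Nearest whole frame: 36919.

36919 frames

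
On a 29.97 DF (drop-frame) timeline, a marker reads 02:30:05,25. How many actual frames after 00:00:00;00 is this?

269905

Complete 10-minute blocks: 15, each 17982 frames → 269730.
Remaining 0 whole minutes in the current block: 0 frames.
Within the current minute: 5 × 30 + 25 = 175. Total = 269730 + 0 + 175 = 269905.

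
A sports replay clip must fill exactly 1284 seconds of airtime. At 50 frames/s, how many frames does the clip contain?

64200 frames

Frames = 1284 × 50 = 64200.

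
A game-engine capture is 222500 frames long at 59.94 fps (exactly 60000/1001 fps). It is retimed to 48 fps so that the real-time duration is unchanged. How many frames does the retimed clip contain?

178178 frames

Target frames = source frames × (target rate / source rate) = 222500 × (48)/(60000/1001) = 222500 × 1001/1250 = 178178.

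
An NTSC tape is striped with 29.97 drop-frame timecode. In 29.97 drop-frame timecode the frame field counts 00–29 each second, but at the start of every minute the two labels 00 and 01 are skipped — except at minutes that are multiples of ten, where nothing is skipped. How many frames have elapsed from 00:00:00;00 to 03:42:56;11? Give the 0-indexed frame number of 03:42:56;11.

400891

As if non-drop at 30 labels/s: (3 × 3600 + 42 × 60 + 56) × 30 + 11 = 401291.
Minute boundaries passed: 222; those not divisible by 10: 222 − 22 = 200; dropped labels = 2 × 200 = 400.
Actual frame index = 401291 − 400 = 400891.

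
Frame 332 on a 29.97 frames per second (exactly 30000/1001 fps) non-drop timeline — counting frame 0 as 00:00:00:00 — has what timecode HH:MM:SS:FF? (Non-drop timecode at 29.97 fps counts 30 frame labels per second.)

332 ÷ 30 = 11 full seconds, remainder 2 frames.
11 s = 0 h 0 min 11 s.
Timecode: 00:00:11:02.

00:00:11:02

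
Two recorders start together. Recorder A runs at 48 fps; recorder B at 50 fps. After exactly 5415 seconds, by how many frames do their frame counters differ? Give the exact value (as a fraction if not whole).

A emits 48 × 5415 = 259920 frames; B emits 50 × 5415 = 270750.
Difference = 10830 frames; B is ahead of A.

10830 frames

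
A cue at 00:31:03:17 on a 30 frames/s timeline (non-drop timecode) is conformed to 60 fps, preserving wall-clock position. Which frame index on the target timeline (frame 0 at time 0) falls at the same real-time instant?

Source frame index: (0×3600 + 31×60 + 3) × 30 + 17 = 55907.
Real time: 55907 / (30) = 55907/30 s.
Target frame: (55907/30) × (60) = 111814.

frame 111814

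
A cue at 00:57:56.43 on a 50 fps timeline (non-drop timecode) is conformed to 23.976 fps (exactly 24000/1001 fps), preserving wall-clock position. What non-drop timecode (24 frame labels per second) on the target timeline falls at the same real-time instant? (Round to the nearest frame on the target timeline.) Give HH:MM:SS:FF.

00:57:53:09

Source frame index: (0×3600 + 57×60 + 56) × 50 + 43 = 173843.
Real time: 173843 / (50) = 173843/50 s.
Target frame: (173843/50) × (24000/1001) = 83444640/1001 ≈ 83361.279 → 83361.
At 24 labels/s: frame 83361 → 00:57:53:09.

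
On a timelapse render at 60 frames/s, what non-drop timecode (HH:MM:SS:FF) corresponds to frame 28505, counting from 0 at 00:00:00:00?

00:07:55:05

28505 ÷ 60 = 475 full seconds, remainder 5 frames.
475 s = 0 h 7 min 55 s.
Timecode: 00:07:55:05.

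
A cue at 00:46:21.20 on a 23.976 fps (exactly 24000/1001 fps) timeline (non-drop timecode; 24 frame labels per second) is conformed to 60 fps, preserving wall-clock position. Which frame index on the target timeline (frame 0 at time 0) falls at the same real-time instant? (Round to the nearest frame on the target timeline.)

frame 167077

Source frame index: (0×3600 + 46×60 + 21) × 24 + 20 = 66764.
Real time: 66764 / (24000/1001) = 16707691/6000 s.
Target frame: (16707691/6000) × (60) = 16707691/100 ≈ 167076.910 → 167077.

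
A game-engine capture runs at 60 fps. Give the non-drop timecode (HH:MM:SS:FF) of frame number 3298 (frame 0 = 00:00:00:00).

00:00:54:58

3298 ÷ 60 = 54 full seconds, remainder 58 frames.
54 s = 0 h 0 min 54 s.
Timecode: 00:00:54:58.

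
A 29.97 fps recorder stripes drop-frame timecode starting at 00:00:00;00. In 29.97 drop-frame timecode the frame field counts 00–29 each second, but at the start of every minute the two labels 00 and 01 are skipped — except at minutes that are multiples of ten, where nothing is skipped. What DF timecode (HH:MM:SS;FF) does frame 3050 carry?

Each 10-minute DF block holds 10 × 60 × 30 − 9 × 2 = 17982 frames. 3050 ÷ 17982 → 0 full blocks, remainder 3050.
Within the partial block the first minute is 1800 frames and each further minute 1798, so 1 further minute boundary passed. Total skipped labels = 18 × 0 + 2 × 1 = 2.
Non-drop label index = 3050 + 2 = 3052; at 30 labels/s that is 00:01:41:22, i.e. DF 00:01:41;22.

00:01:41;22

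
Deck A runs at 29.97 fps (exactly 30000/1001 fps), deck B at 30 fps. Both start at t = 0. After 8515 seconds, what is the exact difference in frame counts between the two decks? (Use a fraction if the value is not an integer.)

A emits 30000/1001 × 8515 = 19650000/77 frames; B emits 30 × 8515 = 255450.
Difference = 19650/77 frames (≈ 255.1948); B is ahead of A.

19650/77 frames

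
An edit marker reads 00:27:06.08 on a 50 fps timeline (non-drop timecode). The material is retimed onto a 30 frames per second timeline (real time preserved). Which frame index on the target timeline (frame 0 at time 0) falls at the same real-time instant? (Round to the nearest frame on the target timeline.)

Source frame index: (0×3600 + 27×60 + 6) × 50 + 8 = 81308.
Real time: 81308 / (50) = 40654/25 s.
Target frame: (40654/25) × (30) = 243924/5 ≈ 48784.800 → 48785.

frame 48785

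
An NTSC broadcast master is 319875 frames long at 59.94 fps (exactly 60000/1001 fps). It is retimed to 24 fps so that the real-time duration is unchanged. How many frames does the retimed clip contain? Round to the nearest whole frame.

Frames at target rate = 319875 × (24) / (60000/1001) = 2561559/20 ≈ 128077.950.
Nearest whole frame: 128078.

128078 frames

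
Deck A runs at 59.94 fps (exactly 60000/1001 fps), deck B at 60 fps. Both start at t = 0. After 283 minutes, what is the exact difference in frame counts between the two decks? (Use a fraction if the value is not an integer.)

1018800/1001 frames

283 min = 16980 s.
A emits 60000/1001 × 16980 = 1018800000/1001 frames; B emits 60 × 16980 = 1018800.
Difference = 1018800/1001 frames (≈ 1017.7822); B is ahead of A.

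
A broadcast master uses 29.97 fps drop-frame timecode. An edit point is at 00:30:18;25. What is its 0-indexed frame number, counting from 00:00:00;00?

As if non-drop at 30 labels/s: (0 × 3600 + 30 × 60 + 18) × 30 + 25 = 54565.
Minute boundaries passed: 30; those not divisible by 10: 30 − 3 = 27; dropped labels = 2 × 27 = 54.
Actual frame index = 54565 − 54 = 54511.

54511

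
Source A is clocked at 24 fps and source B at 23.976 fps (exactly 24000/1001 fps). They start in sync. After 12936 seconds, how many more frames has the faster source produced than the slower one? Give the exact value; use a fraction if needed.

4032/13 frames

A emits 24 × 12936 = 310464 frames; B emits 24000/1001 × 12936 = 4032000/13.
Difference = 4032/13 frames (≈ 310.1538); B is behind A.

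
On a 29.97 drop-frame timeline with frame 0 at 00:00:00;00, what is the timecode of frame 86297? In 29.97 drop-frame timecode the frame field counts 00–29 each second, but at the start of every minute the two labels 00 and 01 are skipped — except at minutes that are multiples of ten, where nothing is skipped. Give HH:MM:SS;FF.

Ten DF minutes hold 17982 frames, so frame 86297 lies in block 4 (frames 71928–89909) with 14369 frames into that block.
The block's first minute is 1800 frames and the rest 1798 each; 14369 frames reaches minute 7, so 4 × 18 + 7 × 2 = 86 labels have been skipped so far.
Adding those back, label number 86297 + 86 = 86383 at 30 labels/s is 2879 s + 13 f = 0 h 47 min 59 s frame 13, i.e. 00:47:59;13.

00:47:59;13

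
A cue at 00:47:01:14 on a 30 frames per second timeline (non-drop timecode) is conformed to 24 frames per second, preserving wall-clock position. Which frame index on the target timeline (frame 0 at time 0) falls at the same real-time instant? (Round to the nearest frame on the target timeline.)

Source frame index: (0×3600 + 47×60 + 1) × 30 + 14 = 84644.
Real time: 84644 / (30) = 42322/15 s.
Target frame: (42322/15) × (24) = 338576/5 ≈ 67715.200 → 67715.

frame 67715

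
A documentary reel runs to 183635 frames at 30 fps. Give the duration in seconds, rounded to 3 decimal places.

Running time = 183635 × 1/30 = 36727/6 s ≈ 6121.167 s.

6121.167 seconds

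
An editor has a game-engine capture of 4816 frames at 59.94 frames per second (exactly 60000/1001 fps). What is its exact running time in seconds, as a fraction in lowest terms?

301301/3750 seconds

Running time = 4816 ÷ (60000/1001) = 4816 × 1001/60000 = 301301/3750 s.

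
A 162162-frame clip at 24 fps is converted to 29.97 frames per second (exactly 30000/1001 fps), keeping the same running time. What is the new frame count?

202500 frames

Target frames = source frames × (target rate / source rate) = 162162 × (30000/1001)/(24) = 162162 × 1250/1001 = 202500.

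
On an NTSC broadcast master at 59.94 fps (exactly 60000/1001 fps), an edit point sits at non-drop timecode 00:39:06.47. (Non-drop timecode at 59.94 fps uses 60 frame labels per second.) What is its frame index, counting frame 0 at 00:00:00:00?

frame 140807

Total seconds to the label: (0 × 3600 + 39 × 60 + 6) = 2346.
Frame index = 2346 × 60 + 47 = 140807.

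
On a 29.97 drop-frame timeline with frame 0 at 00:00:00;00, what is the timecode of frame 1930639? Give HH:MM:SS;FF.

17:53:39;01

Each 10-minute DF block holds 10 × 60 × 30 − 9 × 2 = 17982 frames. 1930639 ÷ 17982 → 107 full blocks, remainder 6565.
Within the partial block the first minute is 1800 frames and each further minute 1798, so 3 further minute boundaries passed. Total skipped labels = 18 × 107 + 2 × 3 = 1932.
Non-drop label index = 1930639 + 1932 = 1932571; at 30 labels/s that is 17:53:39:01, i.e. DF 17:53:39;01.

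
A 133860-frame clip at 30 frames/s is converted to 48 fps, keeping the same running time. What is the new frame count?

Target frames = source frames × (target rate / source rate) = 133860 × (48)/(30) = 133860 × 8/5 = 214176.

214176 frames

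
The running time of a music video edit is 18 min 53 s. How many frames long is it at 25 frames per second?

28325 frames

18 min 53 s = 1133 s.
Frames = 1133 × 25 = 28325.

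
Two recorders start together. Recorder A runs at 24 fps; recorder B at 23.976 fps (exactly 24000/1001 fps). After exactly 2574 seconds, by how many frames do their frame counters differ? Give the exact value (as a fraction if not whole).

432/7 frames

A emits 24 × 2574 = 61776 frames; B emits 24000/1001 × 2574 = 432000/7.
Difference = 432/7 frames (≈ 61.7143); B is behind A.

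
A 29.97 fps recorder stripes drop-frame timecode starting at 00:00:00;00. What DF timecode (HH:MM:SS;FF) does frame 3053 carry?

00:01:41;25

Ten DF minutes hold 17982 frames, so frame 3053 lies in block 0 (frames 0–17981) with 3053 frames into that block.
The block's first minute is 1800 frames and the rest 1798 each; 3053 frames reaches minute 1, so 0 × 18 + 1 × 2 = 2 labels have been skipped so far.
Adding those back, label number 3053 + 2 = 3055 at 30 labels/s is 101 s + 25 f = 0 h 1 min 41 s frame 25, i.e. 00:01:41;25.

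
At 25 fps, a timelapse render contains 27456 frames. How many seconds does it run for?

1098.24 seconds

Running time = 27456 / (25) = 1098.24 s.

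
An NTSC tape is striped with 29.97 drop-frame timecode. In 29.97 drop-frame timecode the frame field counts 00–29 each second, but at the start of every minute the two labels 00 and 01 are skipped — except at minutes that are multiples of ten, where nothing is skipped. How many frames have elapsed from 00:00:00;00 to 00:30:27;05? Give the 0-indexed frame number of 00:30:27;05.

54761

As if non-drop at 30 labels/s: (0 × 3600 + 30 × 60 + 27) × 30 + 5 = 54815.
Minute boundaries passed: 30; those not divisible by 10: 30 − 3 = 27; dropped labels = 2 × 27 = 54.
Actual frame index = 54815 − 54 = 54761.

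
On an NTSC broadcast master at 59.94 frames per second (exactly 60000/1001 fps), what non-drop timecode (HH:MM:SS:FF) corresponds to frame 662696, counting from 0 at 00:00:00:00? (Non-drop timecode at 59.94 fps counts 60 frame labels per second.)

03:04:04:56

662696 ÷ 60 = 11044 full seconds, remainder 56 frames.
11044 s = 3 h 4 min 4 s.
Timecode: 03:04:04:56.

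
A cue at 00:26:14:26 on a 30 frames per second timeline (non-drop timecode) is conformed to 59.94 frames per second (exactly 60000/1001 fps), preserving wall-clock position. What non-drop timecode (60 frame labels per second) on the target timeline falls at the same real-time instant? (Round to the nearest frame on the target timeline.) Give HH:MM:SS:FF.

Source frame index: (0×3600 + 26×60 + 14) × 30 + 26 = 47246.
Real time: 47246 / (30) = 23623/15 s.
Target frame: (23623/15) × (60000/1001) = 94492000/1001 ≈ 94397.602 → 94398.
At 60 labels/s: frame 94398 → 00:26:13:18.

00:26:13:18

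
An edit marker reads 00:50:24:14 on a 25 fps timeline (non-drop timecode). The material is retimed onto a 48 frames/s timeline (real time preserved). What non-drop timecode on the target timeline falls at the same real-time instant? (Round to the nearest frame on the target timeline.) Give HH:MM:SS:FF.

Source frame index: (0×3600 + 50×60 + 24) × 25 + 14 = 75614.
Real time: 75614 / (25) = 75614/25 s.
Target frame: (75614/25) × (48) = 3629472/25 ≈ 145178.880 → 145179.
At 48 labels/s: frame 145179 → 00:50:24:27.

00:50:24:27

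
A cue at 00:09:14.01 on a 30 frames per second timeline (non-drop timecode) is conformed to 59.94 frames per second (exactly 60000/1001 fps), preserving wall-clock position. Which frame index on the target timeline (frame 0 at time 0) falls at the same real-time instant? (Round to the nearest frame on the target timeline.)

frame 33209

Source frame index: (0×3600 + 9×60 + 14) × 30 + 1 = 16621.
Real time: 16621 / (30) = 16621/30 s.
Target frame: (16621/30) × (60000/1001) = 3022000/91 ≈ 33208.791 → 33209.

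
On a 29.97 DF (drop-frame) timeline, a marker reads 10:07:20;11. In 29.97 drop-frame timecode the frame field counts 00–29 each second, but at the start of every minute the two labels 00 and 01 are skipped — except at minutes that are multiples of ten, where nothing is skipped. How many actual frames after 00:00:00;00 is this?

As if non-drop at 30 labels/s: (10 × 3600 + 7 × 60 + 20) × 30 + 11 = 1093211.
Minute boundaries passed: 607; those not divisible by 10: 607 − 60 = 547; dropped labels = 2 × 547 = 1094.
Actual frame index = 1093211 − 1094 = 1092117.

1092117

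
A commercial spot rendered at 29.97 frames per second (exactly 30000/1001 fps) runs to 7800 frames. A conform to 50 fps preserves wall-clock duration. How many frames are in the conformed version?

Target frames = source frames × (target rate / source rate) = 7800 × (50)/(30000/1001) = 7800 × 1001/600 = 13013.

13013 frames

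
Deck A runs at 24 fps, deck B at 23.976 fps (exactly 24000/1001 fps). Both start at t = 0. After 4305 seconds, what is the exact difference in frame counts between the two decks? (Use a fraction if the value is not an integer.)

A emits 24 × 4305 = 103320 frames; B emits 24000/1001 × 4305 = 14760000/143.
Difference = 14760/143 frames (≈ 103.2168); B is behind A.

14760/143 frames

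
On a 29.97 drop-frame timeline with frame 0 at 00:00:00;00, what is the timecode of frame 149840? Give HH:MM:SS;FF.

01:23:19;20

Each 10-minute DF block holds 10 × 60 × 30 − 9 × 2 = 17982 frames. 149840 ÷ 17982 → 8 full blocks, remainder 5984.
Within the partial block the first minute is 1800 frames and each further minute 1798, so 3 further minute boundaries passed. Total skipped labels = 18 × 8 + 2 × 3 = 150.
Non-drop label index = 149840 + 150 = 149990; at 30 labels/s that is 01:23:19:20, i.e. DF 01:23:19;20.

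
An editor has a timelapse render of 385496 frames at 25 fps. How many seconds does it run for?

15419.84 seconds

Running time = 385496 / (25) = 15419.84 s.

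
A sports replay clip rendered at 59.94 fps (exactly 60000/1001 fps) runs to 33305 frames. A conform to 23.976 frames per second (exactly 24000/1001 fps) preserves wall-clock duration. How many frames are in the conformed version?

Target frames = source frames × (target rate / source rate) = 33305 × (24000/1001)/(60000/1001) = 33305 × 2/5 = 13322.

13322 frames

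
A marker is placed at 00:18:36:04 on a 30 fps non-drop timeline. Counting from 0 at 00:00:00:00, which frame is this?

frame 33484

Total seconds to the label: (0 × 3600 + 18 × 60 + 36) = 1116.
Frame index = 1116 × 30 + 4 = 33484.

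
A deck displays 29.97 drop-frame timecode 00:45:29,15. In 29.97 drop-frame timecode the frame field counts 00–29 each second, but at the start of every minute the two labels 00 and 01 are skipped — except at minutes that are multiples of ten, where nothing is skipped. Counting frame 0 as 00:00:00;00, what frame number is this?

As if non-drop at 30 labels/s: (0 × 3600 + 45 × 60 + 29) × 30 + 15 = 81885.
Minute boundaries passed: 45; those not divisible by 10: 45 − 4 = 41; dropped labels = 2 × 41 = 82.
Actual frame index = 81885 − 82 = 81803.

81803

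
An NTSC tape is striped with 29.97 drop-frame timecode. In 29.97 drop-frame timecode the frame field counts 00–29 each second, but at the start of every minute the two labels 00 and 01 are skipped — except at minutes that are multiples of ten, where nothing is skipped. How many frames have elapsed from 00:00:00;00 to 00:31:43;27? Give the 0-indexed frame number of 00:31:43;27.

57061

As if non-drop at 30 labels/s: (0 × 3600 + 31 × 60 + 43) × 30 + 27 = 57117.
Minute boundaries passed: 31; those not divisible by 10: 31 − 3 = 28; dropped labels = 2 × 28 = 56.
Actual frame index = 57117 − 56 = 57061.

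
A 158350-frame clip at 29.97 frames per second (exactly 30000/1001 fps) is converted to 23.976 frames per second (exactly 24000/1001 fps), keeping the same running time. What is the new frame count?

126680 frames

Target frames = source frames × (target rate / source rate) = 158350 × (24000/1001)/(30000/1001) = 158350 × 4/5 = 126680.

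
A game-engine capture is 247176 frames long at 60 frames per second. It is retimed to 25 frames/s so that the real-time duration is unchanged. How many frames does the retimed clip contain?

102990 frames

Target frames = source frames × (target rate / source rate) = 247176 × (25)/(60) = 247176 × 5/12 = 102990.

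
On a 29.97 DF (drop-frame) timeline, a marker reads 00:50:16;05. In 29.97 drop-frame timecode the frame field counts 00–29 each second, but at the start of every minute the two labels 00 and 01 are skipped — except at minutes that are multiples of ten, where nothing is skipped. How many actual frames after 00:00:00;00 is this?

90395

As if non-drop at 30 labels/s: (0 × 3600 + 50 × 60 + 16) × 30 + 5 = 90485.
Minute boundaries passed: 50; those not divisible by 10: 50 − 5 = 45; dropped labels = 2 × 45 = 90.
Actual frame index = 90485 − 90 = 90395.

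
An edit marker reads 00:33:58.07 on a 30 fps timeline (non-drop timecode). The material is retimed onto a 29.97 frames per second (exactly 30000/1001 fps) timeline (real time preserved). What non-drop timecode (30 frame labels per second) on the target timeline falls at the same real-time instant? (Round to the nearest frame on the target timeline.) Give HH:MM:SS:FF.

00:33:56:06

Source frame index: (0×3600 + 33×60 + 58) × 30 + 7 = 61147.
Real time: 61147 / (30) = 61147/30 s.
Target frame: (61147/30) × (30000/1001) = 61147000/1001 ≈ 61085.914 → 61086.
At 30 labels/s: frame 61086 → 00:33:56:06.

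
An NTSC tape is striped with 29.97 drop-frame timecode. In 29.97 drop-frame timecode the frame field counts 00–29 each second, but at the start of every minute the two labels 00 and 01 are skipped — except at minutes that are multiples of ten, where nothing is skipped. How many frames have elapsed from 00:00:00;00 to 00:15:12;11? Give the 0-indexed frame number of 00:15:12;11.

As if non-drop at 30 labels/s: (0 × 3600 + 15 × 60 + 12) × 30 + 11 = 27371.
Minute boundaries passed: 15; those not divisible by 10: 15 − 1 = 14; dropped labels = 2 × 14 = 28.
Actual frame index = 27371 − 28 = 27343.

27343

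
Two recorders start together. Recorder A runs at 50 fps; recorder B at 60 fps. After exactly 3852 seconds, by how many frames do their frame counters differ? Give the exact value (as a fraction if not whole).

A emits 50 × 3852 = 192600 frames; B emits 60 × 3852 = 231120.
Difference = 38520 frames; B is ahead of A.

38520 frames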